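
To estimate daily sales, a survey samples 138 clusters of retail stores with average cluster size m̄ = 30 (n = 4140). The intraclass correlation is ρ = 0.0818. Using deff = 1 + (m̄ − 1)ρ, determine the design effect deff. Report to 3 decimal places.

deff = 1 + (30 − 1)·0.0818 = 1 + 2.3722 = 3.3722.

3.372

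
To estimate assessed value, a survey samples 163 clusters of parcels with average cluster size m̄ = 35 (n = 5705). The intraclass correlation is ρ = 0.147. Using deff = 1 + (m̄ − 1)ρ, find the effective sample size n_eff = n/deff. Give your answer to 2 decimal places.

deff = 1 + (35 − 1)·0.147 = 1 + 4.998 = 5.998.
n_eff = 5705 / 5.998 = 951.15.

951.15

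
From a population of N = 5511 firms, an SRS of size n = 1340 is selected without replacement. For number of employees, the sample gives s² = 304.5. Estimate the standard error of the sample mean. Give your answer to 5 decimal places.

0.41471

Under SRS without replacement, Var(ȳ) = (1 − f)·s²/n with f = n/N = 1340/5511 = 0.24315006.
Var(ȳ) = (1 − 0.24315006)·304.5/1340 = 0.75684994·0.22723881 = 0.17198568.
SE(ȳ) = √(0.17198568) = 0.41471.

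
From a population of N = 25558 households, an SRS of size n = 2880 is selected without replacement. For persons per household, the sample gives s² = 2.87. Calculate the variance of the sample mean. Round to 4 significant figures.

Under SRS without replacement, Var(ȳ) = (1 − f)·s²/n with f = n/N = 2880/25558 = 0.11268487.
Var(ȳ) = (1 − 0.11268487)·2.87/2880 = 0.88731513·9.9652778 × 10^-4 = 8.8423417 × 10^-4.

8.842 × 10^-4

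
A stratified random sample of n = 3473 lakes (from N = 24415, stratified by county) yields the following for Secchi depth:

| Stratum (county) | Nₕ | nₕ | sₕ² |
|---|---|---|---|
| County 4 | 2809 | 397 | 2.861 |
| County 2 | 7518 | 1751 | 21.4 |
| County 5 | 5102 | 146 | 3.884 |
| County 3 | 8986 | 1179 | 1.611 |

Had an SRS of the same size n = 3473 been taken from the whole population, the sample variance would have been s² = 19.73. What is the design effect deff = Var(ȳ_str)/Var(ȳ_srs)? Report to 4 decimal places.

Var(ȳ_str) = Σ Wₕ²(1−fₕ)sₕ²/nₕ with Wₕ = Nₕ/24415:
  County 4: (2809/24415)²·(1−397/2809)·2.861/397 = 8.1911134 × 10^-5
  County 2: (7518/24415)²·(1−1751/7518)·21.4/1751 = 8.8892771 × 10^-4
  County 5: (5102/24415)²·(1−146/5102)·3.884/146 = 0.0011284561
  County 3: (8986/24415)²·(1−1179/8986)·1.611/1179 = 1.6081215 × 10^-4
  → Var(ȳ_str) = 0.0022601071.
Var(ȳ_srs) = (1 − 3473/24415)·19.73/3473 = 0.0048728577.
deff = 0.0022601071 / 0.0048728577 = 0.4638.

0.4638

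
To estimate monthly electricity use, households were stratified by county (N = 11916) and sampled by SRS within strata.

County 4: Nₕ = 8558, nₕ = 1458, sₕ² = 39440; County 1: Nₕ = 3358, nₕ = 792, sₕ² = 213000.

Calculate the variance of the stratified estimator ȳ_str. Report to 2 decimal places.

27.90

Var(ȳ_str) = Σₕ Wₕ²(1 − fₕ)sₕ²/nₕ with Wₕ = Nₕ/N, N = 11916.
County 4: Wₕ = 0.71819402; term = 0.71819402²·(1 − 0.17036691)·39440/1458 = 11.575747.
County 1: Wₕ = 0.28180598; term = 0.28180598²·(1 − 0.23585468)·213000/792 = 16.320399.
Sum = 27.896146.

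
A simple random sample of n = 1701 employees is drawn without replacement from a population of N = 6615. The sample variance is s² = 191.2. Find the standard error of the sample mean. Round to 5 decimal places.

0.28896

Under SRS without replacement, Var(ȳ) = (1 − f)·s²/n with f = n/N = 1701/6615 = 0.25714286.
Var(ȳ) = (1 − 0.25714286)·191.2/1701 = 0.74285714·0.11240447 = 0.083500462.
SE(ȳ) = √(0.083500462) = 0.28896.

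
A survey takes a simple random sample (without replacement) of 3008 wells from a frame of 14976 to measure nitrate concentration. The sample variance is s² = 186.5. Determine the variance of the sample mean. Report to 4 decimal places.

0.0495

Under SRS without replacement, Var(ȳ) = (1 − f)·s²/n with f = n/N = 3008/14976 = 0.20085470.
Var(ȳ) = (1 − 0.20085470)·186.5/3008 = 0.79914530·0.06200133 = 0.049548071.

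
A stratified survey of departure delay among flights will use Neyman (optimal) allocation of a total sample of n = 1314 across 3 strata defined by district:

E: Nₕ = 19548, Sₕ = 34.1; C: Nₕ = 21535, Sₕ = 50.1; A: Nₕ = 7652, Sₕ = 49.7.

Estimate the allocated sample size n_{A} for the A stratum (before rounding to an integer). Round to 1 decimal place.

235.1

Neyman allocation: nₕ = n·NₕSₕ / Σⱼ NⱼSⱼ.
Σ NⱼSⱼ = 19548·34.1 + 21535·50.1 + 7652·49.7 = 2.1257947 × 10^6.
n_{A} = 1314·7652·49.7 / (2.1257947 × 10^6) = 235.1.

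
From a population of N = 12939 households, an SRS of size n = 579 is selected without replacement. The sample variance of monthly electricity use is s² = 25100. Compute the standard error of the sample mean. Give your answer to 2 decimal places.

Under SRS without replacement, Var(ȳ) = (1 − f)·s²/n with f = n/N = 579/12939 = 0.04474843.
Var(ȳ) = (1 − 0.04474843)·25100/579 = 0.95525157·43.350604 = 41.410733.
SE(ȳ) = √(41.410733) = 6.44.

6.44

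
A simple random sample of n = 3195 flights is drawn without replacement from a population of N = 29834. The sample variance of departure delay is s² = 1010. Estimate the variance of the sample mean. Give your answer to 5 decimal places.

Under SRS without replacement, Var(ȳ) = (1 − f)·s²/n with f = n/N = 3195/29834 = 0.10709258.
Var(ȳ) = (1 − 0.10709258)·1010/3195 = 0.89290742·0.31611894 = 0.28226494.

0.28226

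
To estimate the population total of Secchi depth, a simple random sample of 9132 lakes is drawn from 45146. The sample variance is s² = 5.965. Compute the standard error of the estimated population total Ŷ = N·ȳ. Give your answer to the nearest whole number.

1031

Var(Ŷ) = N²·Var(ȳ) = N²·(1 − n/N)·s²/n.
f = 9132/45146 = 0.20227706; Var(ȳ) = 0.79772294·5.965/9132 = 5.2107067 × 10^-4.
Var(Ŷ) = 45146² · (5.2107067 × 10^-4) = 1.0620261 × 10^6.
SE(Ŷ) = √(1.0620261 × 10^6) = 1031.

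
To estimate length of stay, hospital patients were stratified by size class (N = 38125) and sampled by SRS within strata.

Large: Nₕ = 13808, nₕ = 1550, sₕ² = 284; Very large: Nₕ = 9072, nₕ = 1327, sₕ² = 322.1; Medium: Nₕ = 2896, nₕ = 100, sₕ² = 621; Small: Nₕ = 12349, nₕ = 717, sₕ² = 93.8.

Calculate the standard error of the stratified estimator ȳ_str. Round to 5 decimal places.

0.28389

Var(ȳ_str) = Σₕ Wₕ²(1 − fₕ)sₕ²/nₕ with Wₕ = Nₕ/N, N = 38125.
Large: Wₕ = 0.36217705; term = 0.36217705²·(1 − 0.11225377)·284/1550 = 0.021336213.
Very large: Wₕ = 0.23795410; term = 0.23795410²·(1 − 0.14627425)·322.1/1327 = 0.011733418.
Medium: Wₕ = 0.07596066; term = 0.07596066²·(1 − 0.03453039)·621/100 = 0.034594545.
Small: Wₕ = 0.32390820; term = 0.32390820²·(1 − 0.05806138)·93.8/717 = 0.01292856.
Sum = 0.080592736.
SE = √(0.080592736) = 0.28389.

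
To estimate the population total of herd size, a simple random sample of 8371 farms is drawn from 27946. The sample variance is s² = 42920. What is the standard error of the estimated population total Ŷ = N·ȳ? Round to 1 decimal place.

Var(Ŷ) = N²·Var(ȳ) = N²·(1 − n/N)·s²/n.
f = 8371/27946 = 0.29954197; Var(ȳ) = 0.70045803·42920/8371 = 3.5914059.
Var(Ŷ) = 27946² · 3.5914059 = 2.8048123 × 10^9.
SE(Ŷ) = √(2.8048123 × 10^9) = 52960.5.

52960.5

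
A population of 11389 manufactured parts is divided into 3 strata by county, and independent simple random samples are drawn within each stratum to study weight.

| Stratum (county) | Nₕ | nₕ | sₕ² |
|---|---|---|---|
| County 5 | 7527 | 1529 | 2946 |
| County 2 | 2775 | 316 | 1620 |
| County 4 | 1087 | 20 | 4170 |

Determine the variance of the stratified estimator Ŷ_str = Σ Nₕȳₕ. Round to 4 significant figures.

Var(Ŷ_str) = Σₕ Nₕ²(1 − fₕ)sₕ²/nₕ.
County 5: 7527²·(1 − 1529/7527)·2946/1529 = 8.6986856 × 10^7.
County 2: 2775²·(1 − 316/2775)·1620/316 = 3.4982388 × 10^7.
County 4: 1087²·(1 − 20/1087)·4170/20 = 2.4182435 × 10^8.
Sum = 3.6379359 × 10^8.

3.638 × 10^8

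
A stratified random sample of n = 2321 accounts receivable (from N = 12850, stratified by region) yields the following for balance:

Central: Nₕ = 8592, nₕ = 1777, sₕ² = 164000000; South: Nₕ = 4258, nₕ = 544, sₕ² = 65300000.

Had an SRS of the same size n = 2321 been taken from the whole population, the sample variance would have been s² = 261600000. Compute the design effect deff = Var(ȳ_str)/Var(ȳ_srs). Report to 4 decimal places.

0.4789

Var(ȳ_str) = Σ Wₕ²(1−fₕ)sₕ²/nₕ with Wₕ = Nₕ/12850:
  Central: (8592/12850)²·(1−1777/8592)·164000000/1777 = 32727.309
  South: (4258/12850)²·(1−544/4258)·65300000/544 = 11496.234
  → Var(ȳ_str) = 44223.543.
Var(ȳ_srs) = (1 − 2321/12850)·261600000/2321 = 92352.062.
deff = 44223.543 / 92352.062 = 0.4789.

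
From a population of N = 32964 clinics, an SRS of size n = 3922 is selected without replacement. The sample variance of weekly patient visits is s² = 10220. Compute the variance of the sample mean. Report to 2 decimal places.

2.30

Under SRS without replacement, Var(ȳ) = (1 − f)·s²/n with f = n/N = 3922/32964 = 0.11897828.
Var(ȳ) = (1 − 0.11897828)·10220/3922 = 0.88102172·2.6058134 = 2.2957782.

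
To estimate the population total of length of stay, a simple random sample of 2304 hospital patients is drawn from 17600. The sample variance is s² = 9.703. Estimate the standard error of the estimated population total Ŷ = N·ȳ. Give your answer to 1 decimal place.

1064.8

Var(Ŷ) = N²·Var(ȳ) = N²·(1 − n/N)·s²/n.
f = 2304/17600 = 0.13090909; Var(ȳ) = 0.86909091·9.703/2304 = 0.0036600647.
Var(Ŷ) = 17600² · 0.0036600647 = 1.1337416 × 10^6.
SE(Ŷ) = √(1.1337416 × 10^6) = 1064.8.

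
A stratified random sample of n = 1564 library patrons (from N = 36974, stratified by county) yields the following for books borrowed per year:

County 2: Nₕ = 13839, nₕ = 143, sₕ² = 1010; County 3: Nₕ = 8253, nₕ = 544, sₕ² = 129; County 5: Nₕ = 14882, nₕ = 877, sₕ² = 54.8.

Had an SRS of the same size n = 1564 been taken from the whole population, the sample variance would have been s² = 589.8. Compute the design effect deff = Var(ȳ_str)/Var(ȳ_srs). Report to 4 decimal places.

2.7683

Var(ȳ_str) = Σ Wₕ²(1−fₕ)sₕ²/nₕ with Wₕ = Nₕ/36974:
  County 2: (13839/36974)²·(1−143/13839)·1010/143 = 0.979244
  County 3: (8253/36974)²·(1−544/8253)·129/544 = 0.011035902
  County 5: (14882/36974)²·(1−877/14882)·54.8/877 = 0.009526481
  → Var(ȳ_str) = 0.99980638.
Var(ȳ_srs) = (1 − 1564/36974)·589.8/1564 = 0.36115822.
deff = 0.99980638 / 0.36115822 = 2.7683.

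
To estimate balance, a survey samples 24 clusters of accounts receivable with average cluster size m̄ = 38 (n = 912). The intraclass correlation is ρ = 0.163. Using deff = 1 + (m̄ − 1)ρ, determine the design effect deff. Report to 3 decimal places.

deff = 1 + (38 − 1)·0.163 = 1 + 6.031 = 7.031.

7.031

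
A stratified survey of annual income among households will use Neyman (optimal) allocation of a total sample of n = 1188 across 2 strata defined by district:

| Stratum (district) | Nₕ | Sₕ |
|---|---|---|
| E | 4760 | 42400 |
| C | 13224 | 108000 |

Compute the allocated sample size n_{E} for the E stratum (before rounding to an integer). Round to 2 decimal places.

147.09

Neyman allocation: nₕ = n·NₕSₕ / Σⱼ NⱼSⱼ.
Σ NⱼSⱼ = 4760·42400 + 13224·108000 = 1.630016 × 10^9.
n_{E} = 1188·4760·42400 / (1.630016 × 10^9) = 147.09.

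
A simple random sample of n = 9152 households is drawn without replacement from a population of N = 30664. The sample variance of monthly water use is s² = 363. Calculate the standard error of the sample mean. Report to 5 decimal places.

Under SRS without replacement, Var(ȳ) = (1 − f)·s²/n with f = n/N = 9152/30664 = 0.29846074.
Var(ȳ) = (1 − 0.29846074)·363/9152 = 0.70153926·0.039663462 = 0.027825476.
SE(ȳ) = √(0.027825476) = 0.16681.

0.16681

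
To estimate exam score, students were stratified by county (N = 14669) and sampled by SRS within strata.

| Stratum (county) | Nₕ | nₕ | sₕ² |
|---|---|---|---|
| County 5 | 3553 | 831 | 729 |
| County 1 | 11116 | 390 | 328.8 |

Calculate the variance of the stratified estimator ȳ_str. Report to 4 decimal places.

0.5066

Var(ȳ_str) = Σₕ Wₕ²(1 − fₕ)sₕ²/nₕ with Wₕ = Nₕ/N, N = 14669.
County 5: Wₕ = 0.24221147; term = 0.24221147²·(1 − 0.23388686)·729/831 = 0.039428369.
County 1: Wₕ = 0.75778853; term = 0.75778853²·(1 − 0.03508456)·328.8/390 = 0.46714587.
Sum = 0.50657424.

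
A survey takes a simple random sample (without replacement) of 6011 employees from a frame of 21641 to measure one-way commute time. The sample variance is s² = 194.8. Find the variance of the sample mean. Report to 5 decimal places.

Under SRS without replacement, Var(ȳ) = (1 − f)·s²/n with f = n/N = 6011/21641 = 0.27775981.
Var(ȳ) = (1 − 0.27775981)·194.8/6011 = 0.72224019·0.032407253 = 0.023405821.

0.02341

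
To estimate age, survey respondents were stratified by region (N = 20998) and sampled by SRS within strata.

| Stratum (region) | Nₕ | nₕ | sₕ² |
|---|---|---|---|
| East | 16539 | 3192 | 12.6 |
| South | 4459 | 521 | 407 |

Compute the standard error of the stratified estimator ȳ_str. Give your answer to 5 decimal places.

0.18190

Var(ȳ_str) = Σₕ Wₕ²(1 − fₕ)sₕ²/nₕ with Wₕ = Nₕ/N, N = 20998.
East: Wₕ = 0.78764644; term = 0.78764644²·(1 − 0.19299837)·12.6/3192 = 0.0019762629.
South: Wₕ = 0.21235356; term = 0.21235356²·(1 − 0.11684234)·407/521 = 0.031111003.
Sum = 0.033087266.
SE = √(0.033087266) = 0.18190.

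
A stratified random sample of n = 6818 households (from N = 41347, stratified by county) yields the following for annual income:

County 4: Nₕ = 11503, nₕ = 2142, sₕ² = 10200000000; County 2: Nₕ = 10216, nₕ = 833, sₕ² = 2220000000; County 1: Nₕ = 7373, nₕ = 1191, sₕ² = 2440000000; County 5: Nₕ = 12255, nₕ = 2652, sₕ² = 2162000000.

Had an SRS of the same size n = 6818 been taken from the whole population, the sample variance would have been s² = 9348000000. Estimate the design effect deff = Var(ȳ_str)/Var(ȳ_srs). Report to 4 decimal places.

0.4892

Var(ȳ_str) = Σ Wₕ²(1−fₕ)sₕ²/nₕ with Wₕ = Nₕ/41347:
  County 4: (11503/41347)²·(1−2142/11503)·10200000000/2142 = 299934.25
  County 2: (10216/41347)²·(1−833/10216)·2220000000/833 = 149431.64
  County 1: (7373/41347)²·(1−1191/7373)·2440000000/1191 = 54621.458
  County 5: (12255/41347)²·(1−2652/12255)·2162000000/2652 = 56119.579
  → Var(ȳ_str) = 560106.93.
Var(ȳ_srs) = (1 − 6818/41347)·9348000000/6818 = 1.14499 × 10^6.
deff = 560106.93 / (1.14499 × 10^6) = 0.4892.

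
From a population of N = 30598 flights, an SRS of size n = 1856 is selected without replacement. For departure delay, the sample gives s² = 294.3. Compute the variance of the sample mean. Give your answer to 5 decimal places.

Under SRS without replacement, Var(ȳ) = (1 − f)·s²/n with f = n/N = 1856/30598 = 0.06065756.
Var(ȳ) = (1 − 0.06065756)·294.3/1856 = 0.93934244·0.15856681 = 0.14894853.

0.14895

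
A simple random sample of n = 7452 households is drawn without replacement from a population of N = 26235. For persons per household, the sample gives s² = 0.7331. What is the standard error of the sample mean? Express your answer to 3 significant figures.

0.00839

Under SRS without replacement, Var(ȳ) = (1 − f)·s²/n with f = n/N = 7452/26235 = 0.28404803.
Var(ȳ) = (1 − 0.28404803)·0.7331/7452 = 0.71595197·9.8376275 × 10^-5 = 7.0432688 × 10^-5.
SE(ȳ) = √(7.0432688 × 10^-5) = 0.00839.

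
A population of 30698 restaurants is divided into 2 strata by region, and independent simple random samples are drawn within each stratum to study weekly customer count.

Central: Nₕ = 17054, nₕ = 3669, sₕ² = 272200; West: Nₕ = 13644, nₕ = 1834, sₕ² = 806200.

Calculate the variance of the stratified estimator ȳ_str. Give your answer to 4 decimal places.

Var(ȳ_str) = Σₕ Wₕ²(1 − fₕ)sₕ²/nₕ with Wₕ = Nₕ/N, N = 30698.
Central: Wₕ = 0.55554108; term = 0.55554108²·(1 − 0.21514014)·272200/3669 = 17.970695.
West: Wₕ = 0.44445892; term = 0.44445892²·(1 − 0.13441806)·806200/1834 = 75.164869.
Sum = 93.135564.

93.1356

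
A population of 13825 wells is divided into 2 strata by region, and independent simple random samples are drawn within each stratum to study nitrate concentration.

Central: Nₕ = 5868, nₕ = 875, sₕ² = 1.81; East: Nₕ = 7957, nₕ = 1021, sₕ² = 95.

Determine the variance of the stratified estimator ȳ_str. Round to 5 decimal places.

0.02718

Var(ȳ_str) = Σₕ Wₕ²(1 − fₕ)sₕ²/nₕ with Wₕ = Nₕ/N, N = 13825.
Central: Wₕ = 0.42444846; term = 0.42444846²·(1 − 0.14911384)·1.81/875 = 3.1709684 × 10^-4.
East: Wₕ = 0.57555154; term = 0.57555154²·(1 − 0.12831469)·95/1021 = 0.026867424.
Sum = 0.027184521.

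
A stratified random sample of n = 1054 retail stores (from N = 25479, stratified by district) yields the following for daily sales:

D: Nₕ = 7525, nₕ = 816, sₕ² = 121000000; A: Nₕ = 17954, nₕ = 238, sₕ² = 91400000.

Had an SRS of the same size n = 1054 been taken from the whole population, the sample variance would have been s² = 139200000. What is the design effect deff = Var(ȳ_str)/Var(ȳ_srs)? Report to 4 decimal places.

1.5773

Var(ȳ_str) = Σ Wₕ²(1−fₕ)sₕ²/nₕ with Wₕ = Nₕ/25479:
  D: (7525/25479)²·(1−816/7525)·121000000/816 = 11531.738
  A: (17954/25479)²·(1−238/17954)·91400000/238 = 188161.76
  → Var(ȳ_str) = 199693.5.
Var(ȳ_srs) = (1 − 1054/25479)·139200000/1054 = 126604.99.
deff = 199693.5 / 126604.99 = 1.5773.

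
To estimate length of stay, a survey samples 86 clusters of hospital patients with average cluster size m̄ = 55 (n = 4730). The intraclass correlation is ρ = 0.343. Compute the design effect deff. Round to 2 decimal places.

deff = 1 + (55 − 1)·0.343 = 1 + 18.522 = 19.522.

19.52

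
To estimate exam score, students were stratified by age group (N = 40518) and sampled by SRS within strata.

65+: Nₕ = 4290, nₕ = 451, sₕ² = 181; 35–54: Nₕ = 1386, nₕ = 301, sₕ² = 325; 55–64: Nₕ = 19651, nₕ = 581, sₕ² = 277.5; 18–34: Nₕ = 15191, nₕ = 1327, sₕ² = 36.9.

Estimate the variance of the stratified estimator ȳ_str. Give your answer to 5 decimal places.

Var(ȳ_str) = Σₕ Wₕ²(1 − fₕ)sₕ²/nₕ with Wₕ = Nₕ/N, N = 40518.
65+: Wₕ = 0.10587887; term = 0.10587887²·(1 − 0.10512821)·181/451 = 0.0040260711.
35–54: Wₕ = 0.03420702; term = 0.03420702²·(1 − 0.21717172)·325/301 = 9.8903995 × 10^-4.
55–64: Wₕ = 0.48499432; term = 0.48499432²·(1 − 0.02956593)·277.5/581 = 0.10902503.
18–34: Wₕ = 0.37491979; term = 0.37491979²·(1 − 0.08735435)·36.9/1327 = 0.0035672567.
Sum = 0.1176074.

0.11761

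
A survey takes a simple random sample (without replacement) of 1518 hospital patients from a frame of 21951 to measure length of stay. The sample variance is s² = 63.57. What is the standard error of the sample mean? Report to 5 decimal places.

Under SRS without replacement, Var(ȳ) = (1 − f)·s²/n with f = n/N = 1518/21951 = 0.06915402.
Var(ȳ) = (1 − 0.06915402)·63.57/1518 = 0.93084598·0.04187747 = 0.038981475.
SE(ȳ) = √(0.038981475) = 0.19744.

0.19744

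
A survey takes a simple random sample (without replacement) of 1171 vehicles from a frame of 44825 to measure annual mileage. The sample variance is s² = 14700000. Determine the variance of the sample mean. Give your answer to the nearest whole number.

Under SRS without replacement, Var(ȳ) = (1 − f)·s²/n with f = n/N = 1171/44825 = 0.02612381.
Var(ȳ) = (1 − 0.02612381)·14700000/1171 = 0.97387619·12553.373 = 12225.431.

12225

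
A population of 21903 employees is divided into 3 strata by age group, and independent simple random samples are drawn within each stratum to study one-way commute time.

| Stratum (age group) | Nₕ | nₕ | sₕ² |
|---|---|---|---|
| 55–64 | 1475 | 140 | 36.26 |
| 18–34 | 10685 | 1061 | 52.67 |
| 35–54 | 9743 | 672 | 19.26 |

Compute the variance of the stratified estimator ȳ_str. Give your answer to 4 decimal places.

0.0170

Var(ȳ_str) = Σₕ Wₕ²(1 − fₕ)sₕ²/nₕ with Wₕ = Nₕ/N, N = 21903.
55–64: Wₕ = 0.06734237; term = 0.06734237²·(1 − 0.09491525)·36.26/140 = 0.0010630797.
18–34: Wₕ = 0.48783272; term = 0.48783272²·(1 − 0.09929808)·52.67/1061 = 0.010640716.
35–54: Wₕ = 0.44482491; term = 0.44482491²·(1 − 0.06897260)·19.26/672 = 0.005279924.
Sum = 0.01698372.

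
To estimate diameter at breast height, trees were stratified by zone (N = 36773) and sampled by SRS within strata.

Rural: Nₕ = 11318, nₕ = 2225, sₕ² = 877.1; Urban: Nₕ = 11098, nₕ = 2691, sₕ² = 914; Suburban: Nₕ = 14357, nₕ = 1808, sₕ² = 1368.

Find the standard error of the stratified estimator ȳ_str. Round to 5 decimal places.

Var(ȳ_str) = Σₕ Wₕ²(1 − fₕ)sₕ²/nₕ with Wₕ = Nₕ/N, N = 36773.
Rural: Wₕ = 0.30778016; term = 0.30778016²·(1 − 0.19658950)·877.1/2225 = 0.030001147.
Urban: Wₕ = 0.30179751; term = 0.30179751²·(1 − 0.24247612)·914/2691 = 0.02343474.
Suburban: Wₕ = 0.39042232; term = 0.39042232²·(1 − 0.12593160)·1368/1808 = 0.10080971.
Sum = 0.1542456.
SE = √(0.1542456) = 0.39274.

0.39274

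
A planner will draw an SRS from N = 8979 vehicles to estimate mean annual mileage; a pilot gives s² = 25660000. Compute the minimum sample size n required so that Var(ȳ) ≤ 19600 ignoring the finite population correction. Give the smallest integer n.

1310

Without fpc, n₀ = s²/D = 25660000/19600 = 1309.1837.
Rounding up, n = 1310.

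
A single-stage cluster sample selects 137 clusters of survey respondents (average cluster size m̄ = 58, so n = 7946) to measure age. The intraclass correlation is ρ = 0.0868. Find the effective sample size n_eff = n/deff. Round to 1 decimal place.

deff = 1 + (58 − 1)·0.0868 = 1 + 4.9476 = 5.9476.
n_eff = 7946 / 5.9476 = 1336.0.

1336.0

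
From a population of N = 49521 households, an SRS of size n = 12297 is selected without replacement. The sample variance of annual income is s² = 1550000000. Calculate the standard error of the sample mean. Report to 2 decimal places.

Under SRS without replacement, Var(ȳ) = (1 − f)·s²/n with f = n/N = 12297/49521 = 0.24831890.
Var(ȳ) = (1 − 0.24831890)·1550000000/12297 = 0.75168110·126047 = 94747.151.
SE(ȳ) = √(94747.151) = 307.81.

307.81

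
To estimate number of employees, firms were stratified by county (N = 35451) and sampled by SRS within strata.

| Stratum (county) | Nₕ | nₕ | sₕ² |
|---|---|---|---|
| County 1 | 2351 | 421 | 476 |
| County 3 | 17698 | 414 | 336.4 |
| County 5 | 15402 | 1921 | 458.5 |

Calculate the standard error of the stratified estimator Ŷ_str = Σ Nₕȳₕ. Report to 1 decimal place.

17413.9

Var(Ŷ_str) = Σₕ Nₕ²(1 − fₕ)sₕ²/nₕ.
County 1: 2351²·(1 − 421/2351)·476/421 = 5.1302059 × 10^6.
County 3: 17698²·(1 − 414/17698)·336.4/414 = 2.4855591 × 10^8.
County 5: 15402²·(1 − 1921/15402)·458.5/1921 = 4.9557707 × 10^7.
Sum = 3.0324382 × 10^8.
SE = √(3.0324382 × 10^8) = 17413.9.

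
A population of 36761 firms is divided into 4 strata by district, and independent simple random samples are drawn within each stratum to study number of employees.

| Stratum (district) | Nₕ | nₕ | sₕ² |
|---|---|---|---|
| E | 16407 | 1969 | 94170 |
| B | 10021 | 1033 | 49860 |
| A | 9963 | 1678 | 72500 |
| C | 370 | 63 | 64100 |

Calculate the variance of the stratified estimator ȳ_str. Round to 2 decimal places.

14.33

Var(ȳ_str) = Σₕ Wₕ²(1 − fₕ)sₕ²/nₕ with Wₕ = Nₕ/N, N = 36761.
E: Wₕ = 0.44631539; term = 0.44631539²·(1 − 0.12000975)·94170/1969 = 8.3835592.
B: Wₕ = 0.27259868; term = 0.27259868²·(1 − 0.10308352)·49860/1033 = 3.2170028.
A: Wₕ = 0.27102092; term = 0.27102092²·(1 − 0.16842317)·72500/1678 = 2.6390891.
C: Wₕ = 0.01006501; term = 0.01006501²·(1 − 0.17027027)·64100/63 = 0.085523004.
Sum = 14.325174.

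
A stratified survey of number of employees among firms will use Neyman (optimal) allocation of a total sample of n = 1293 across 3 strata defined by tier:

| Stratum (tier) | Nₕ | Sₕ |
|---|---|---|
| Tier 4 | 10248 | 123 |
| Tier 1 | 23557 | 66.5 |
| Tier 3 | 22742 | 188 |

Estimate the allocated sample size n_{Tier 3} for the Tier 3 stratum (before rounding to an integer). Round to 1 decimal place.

778.3

Neyman allocation: nₕ = n·NₕSₕ / Σⱼ NⱼSⱼ.
Σ NⱼSⱼ = 10248·123 + 23557·66.5 + 22742·188 = 7.1025405 × 10^6.
n_{Tier 3} = 1293·22742·188 / (7.1025405 × 10^6) = 778.3.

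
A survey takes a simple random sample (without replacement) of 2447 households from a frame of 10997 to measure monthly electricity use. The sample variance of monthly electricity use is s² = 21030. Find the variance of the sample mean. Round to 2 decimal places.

6.68

Under SRS without replacement, Var(ȳ) = (1 − f)·s²/n with f = n/N = 2447/10997 = 0.22251523.
Var(ȳ) = (1 − 0.22251523)·21030/2447 = 0.77748477·8.594197 = 6.6818572.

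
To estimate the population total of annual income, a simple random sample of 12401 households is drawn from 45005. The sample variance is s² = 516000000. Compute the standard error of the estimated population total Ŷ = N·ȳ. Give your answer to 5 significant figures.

Var(Ŷ) = N²·Var(ȳ) = N²·(1 − n/N)·s²/n.
f = 12401/45005 = 0.27554716; Var(ȳ) = 0.72445284·516000000/12401 = 30144.155.
Var(Ŷ) = 45005² · 30144.155 = 6.1055479 × 10^13.
SE(Ŷ) = √(6.1055479 × 10^13) = 7.8138 × 10^6.

7.8138 × 10^6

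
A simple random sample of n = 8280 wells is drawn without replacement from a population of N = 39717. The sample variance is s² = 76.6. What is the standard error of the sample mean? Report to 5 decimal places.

0.08557

Under SRS without replacement, Var(ȳ) = (1 − f)·s²/n with f = n/N = 8280/39717 = 0.20847496.
Var(ȳ) = (1 − 0.20847496)·76.6/8280 = 0.79152504·0.0092512077 = 0.0073225626.
SE(ȳ) = √(0.0073225626) = 0.08557.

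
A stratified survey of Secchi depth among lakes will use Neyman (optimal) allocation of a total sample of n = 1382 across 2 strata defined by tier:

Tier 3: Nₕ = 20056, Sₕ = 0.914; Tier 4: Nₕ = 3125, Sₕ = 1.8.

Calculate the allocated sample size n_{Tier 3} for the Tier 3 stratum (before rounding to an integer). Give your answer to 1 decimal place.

1057.5

Neyman allocation: nₕ = n·NₕSₕ / Σⱼ NⱼSⱼ.
Σ NⱼSⱼ = 20056·0.914 + 3125·1.8 = 23956.184.
n_{Tier 3} = 1382·20056·0.914 / 23956.184 = 1057.5.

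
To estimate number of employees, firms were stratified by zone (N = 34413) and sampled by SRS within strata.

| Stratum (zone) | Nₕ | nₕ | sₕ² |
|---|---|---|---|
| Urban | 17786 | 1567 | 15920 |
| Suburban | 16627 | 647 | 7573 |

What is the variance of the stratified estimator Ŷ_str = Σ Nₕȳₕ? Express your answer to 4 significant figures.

6.041 × 10^9

Var(Ŷ_str) = Σₕ Nₕ²(1 − fₕ)sₕ²/nₕ.
Urban: 17786²·(1 − 1567/17786)·15920/1567 = 2.9307342 × 10^9.
Suburban: 16627²·(1 − 647/16627)·7573/647 = 3.1099567 × 10^9.
Sum = 6.0406909 × 10^9.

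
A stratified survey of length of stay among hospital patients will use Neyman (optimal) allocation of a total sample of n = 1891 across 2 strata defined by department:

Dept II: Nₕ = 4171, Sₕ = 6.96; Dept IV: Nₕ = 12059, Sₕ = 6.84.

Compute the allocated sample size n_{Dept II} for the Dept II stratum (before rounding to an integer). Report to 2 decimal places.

492.28

Neyman allocation: nₕ = n·NₕSₕ / Σⱼ NⱼSⱼ.
Σ NⱼSⱼ = 4171·6.96 + 12059·6.84 = 111513.72.
n_{Dept II} = 1891·4171·6.96 / 111513.72 = 492.28.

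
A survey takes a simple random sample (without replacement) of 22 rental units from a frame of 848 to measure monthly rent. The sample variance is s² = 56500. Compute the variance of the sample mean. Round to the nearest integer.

2502

Under SRS without replacement, Var(ȳ) = (1 − f)·s²/n with f = n/N = 22/848 = 0.02594340.
Var(ȳ) = (1 − 0.02594340)·56500/22 = 0.97405660·2568.1818 = 2501.5545.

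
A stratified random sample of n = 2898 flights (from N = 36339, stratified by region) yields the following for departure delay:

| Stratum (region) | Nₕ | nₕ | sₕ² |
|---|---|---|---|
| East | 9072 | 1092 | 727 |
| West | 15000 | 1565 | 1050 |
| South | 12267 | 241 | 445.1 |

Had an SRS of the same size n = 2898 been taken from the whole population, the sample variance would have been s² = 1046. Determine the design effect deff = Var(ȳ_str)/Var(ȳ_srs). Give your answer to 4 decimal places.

Var(ȳ_str) = Σ Wₕ²(1−fₕ)sₕ²/nₕ with Wₕ = Nₕ/36339:
  East: (9072/36339)²·(1−1092/9072)·727/1092 = 0.036498226
  West: (15000/36339)²·(1−1565/15000)·1050/1565 = 0.10239009
  South: (12267/36339)²·(1−241/12267)·445.1/241 = 0.2063261
  → Var(ȳ_str) = 0.34521442.
Var(ȳ_srs) = (1 − 2898/36339)·1046/2898 = 0.33215408.
deff = 0.34521442 / 0.33215408 = 1.0393.

1.0393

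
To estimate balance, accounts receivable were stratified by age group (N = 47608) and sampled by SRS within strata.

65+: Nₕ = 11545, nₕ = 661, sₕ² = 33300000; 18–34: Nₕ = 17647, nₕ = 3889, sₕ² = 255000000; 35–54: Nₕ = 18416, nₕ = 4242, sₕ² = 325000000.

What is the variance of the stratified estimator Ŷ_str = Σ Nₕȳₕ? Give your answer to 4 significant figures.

4.225 × 10^13

Var(Ŷ_str) = Σₕ Nₕ²(1 − fₕ)sₕ²/nₕ.
65+: 11545²·(1 − 661/11545)·33300000/661 = 6.3303139 × 10^12.
18–34: 17647²·(1 − 3889/17647)·255000000/3889 = 1.5919464 × 10^13.
35–54: 18416²·(1 − 4242/18416)·325000000/4242 = 1.9998639 × 10^13.
Sum = 4.2248417 × 10^13.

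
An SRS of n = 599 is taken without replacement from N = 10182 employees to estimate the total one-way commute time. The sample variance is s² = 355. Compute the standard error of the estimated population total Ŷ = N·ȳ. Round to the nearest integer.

Var(Ŷ) = N²·Var(ȳ) = N²·(1 − n/N)·s²/n.
f = 599/10182 = 0.05882931; Var(ȳ) = 0.94117069·355/599 = 0.55778898.
Var(Ŷ) = 10182² · 0.55778898 = 5.7827726 × 10^7.
SE(Ŷ) = √(5.7827726 × 10^7) = 7604.

7604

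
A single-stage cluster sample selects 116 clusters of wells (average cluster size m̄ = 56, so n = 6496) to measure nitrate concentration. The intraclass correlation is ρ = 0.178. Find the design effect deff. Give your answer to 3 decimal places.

deff = 1 + (56 − 1)·0.178 = 1 + 9.79 = 10.79.

10.790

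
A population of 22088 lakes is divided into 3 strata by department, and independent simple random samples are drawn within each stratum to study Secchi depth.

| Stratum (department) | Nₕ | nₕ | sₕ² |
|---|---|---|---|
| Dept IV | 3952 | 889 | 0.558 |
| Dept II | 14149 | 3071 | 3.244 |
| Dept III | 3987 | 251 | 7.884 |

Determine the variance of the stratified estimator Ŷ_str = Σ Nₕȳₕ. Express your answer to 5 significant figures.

641040

Var(Ŷ_str) = Σₕ Nₕ²(1 − fₕ)sₕ²/nₕ.
Dept IV: 3952²·(1 − 889/3952)·0.558/889 = 7597.9489.
Dept II: 14149²·(1 − 3071/14149)·3.244/3071 = 165572.47.
Dept III: 3987²·(1 − 251/3987)·7.884/251 = 467870.86.
Sum = 641041.28.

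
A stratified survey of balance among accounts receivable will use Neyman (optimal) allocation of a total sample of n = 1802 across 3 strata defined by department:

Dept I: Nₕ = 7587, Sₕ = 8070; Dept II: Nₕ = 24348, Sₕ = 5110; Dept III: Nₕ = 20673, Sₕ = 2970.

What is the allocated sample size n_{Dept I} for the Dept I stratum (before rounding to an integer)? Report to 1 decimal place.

446.6

Neyman allocation: nₕ = n·NₕSₕ / Σⱼ NⱼSⱼ.
Σ NⱼSⱼ = 7587·8070 + 24348·5110 + 20673·2970 = 2.4704418 × 10^8.
n_{Dept I} = 1802·7587·8070 / (2.4704418 × 10^8) = 446.6.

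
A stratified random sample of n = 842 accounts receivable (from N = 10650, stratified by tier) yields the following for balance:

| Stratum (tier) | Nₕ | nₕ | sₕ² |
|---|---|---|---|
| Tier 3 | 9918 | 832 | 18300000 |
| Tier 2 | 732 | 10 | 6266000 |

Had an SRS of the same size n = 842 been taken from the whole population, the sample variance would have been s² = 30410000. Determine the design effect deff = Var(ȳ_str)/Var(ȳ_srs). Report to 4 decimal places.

0.6132

Var(ȳ_str) = Σ Wₕ²(1−fₕ)sₕ²/nₕ with Wₕ = Nₕ/10650:
  Tier 3: (9918/10650)²·(1−832/9918)·18300000/832 = 17475.33
  Tier 2: (732/10650)²·(1−10/732)·6266000/10 = 2919.7082
  → Var(ȳ_str) = 20395.038.
Var(ȳ_srs) = (1 − 842/10650)·30410000/842 = 33260.99.
deff = 20395.038 / 33260.99 = 0.6132.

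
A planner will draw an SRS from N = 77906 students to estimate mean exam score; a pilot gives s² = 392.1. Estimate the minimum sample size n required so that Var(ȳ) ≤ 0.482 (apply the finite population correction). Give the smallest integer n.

806

Without fpc, n₀ = s²/D = 392.1/0.482 = 813.4855.
With fpc, (1 − n/N)·s²/n ≤ D requires n ≥ n₀/(1 + n₀/N) = 813.4855/(1 + 813.4855/77906) = 805.0790.
Rounding up, n = 806.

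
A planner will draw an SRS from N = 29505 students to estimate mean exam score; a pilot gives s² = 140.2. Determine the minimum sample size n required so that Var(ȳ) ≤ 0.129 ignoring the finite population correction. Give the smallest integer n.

1087

Without fpc, n₀ = s²/D = 140.2/0.129 = 1086.8217.
Rounding up, n = 1087.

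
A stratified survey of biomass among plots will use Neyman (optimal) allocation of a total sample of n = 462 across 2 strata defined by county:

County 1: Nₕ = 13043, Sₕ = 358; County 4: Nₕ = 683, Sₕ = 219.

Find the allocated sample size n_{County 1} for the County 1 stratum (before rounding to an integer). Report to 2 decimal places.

Neyman allocation: nₕ = n·NₕSₕ / Σⱼ NⱼSⱼ.
Σ NⱼSⱼ = 13043·358 + 683·219 = 4.818971 × 10^6.
n_{County 1} = 462·13043·358 / (4.818971 × 10^6) = 447.66.

447.66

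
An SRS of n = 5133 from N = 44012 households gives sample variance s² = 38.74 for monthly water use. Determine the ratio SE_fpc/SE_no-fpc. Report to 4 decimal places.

f = n/N = 5133/44012 = 0.11662728.
SE_no-fpc = √(s²/n) = 0.086874872; SE_fpc = √((1−f)s²/n) = 0.081651876.
Ratio = √(1−f) = 0.93987910.

0.9399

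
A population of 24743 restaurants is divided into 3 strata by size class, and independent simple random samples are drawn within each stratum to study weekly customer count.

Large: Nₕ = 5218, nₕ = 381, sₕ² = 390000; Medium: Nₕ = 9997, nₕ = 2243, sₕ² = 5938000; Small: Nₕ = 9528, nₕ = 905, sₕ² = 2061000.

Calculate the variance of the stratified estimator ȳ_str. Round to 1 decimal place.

683.0

Var(ȳ_str) = Σₕ Wₕ²(1 − fₕ)sₕ²/nₕ with Wₕ = Nₕ/N, N = 24743.
Large: Wₕ = 0.21088793; term = 0.21088793²·(1 − 0.07301648)·390000/381 = 42.200256.
Medium: Wₕ = 0.40403346; term = 0.40403346²·(1 − 0.22436731)·5938000/2243 = 335.19822.
Small: Wₕ = 0.38507861; term = 0.38507861²·(1 − 0.09498321)·2061000/905 = 305.62216.
Sum = 683.02064.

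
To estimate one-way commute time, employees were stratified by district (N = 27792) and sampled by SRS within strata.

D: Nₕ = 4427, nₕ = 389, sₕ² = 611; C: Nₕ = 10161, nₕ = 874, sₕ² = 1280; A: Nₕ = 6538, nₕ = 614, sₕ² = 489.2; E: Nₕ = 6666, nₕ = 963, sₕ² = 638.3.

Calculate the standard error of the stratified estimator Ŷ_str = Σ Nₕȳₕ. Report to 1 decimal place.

Var(Ŷ_str) = Σₕ Nₕ²(1 − fₕ)sₕ²/nₕ.
D: 4427²·(1 − 389/4427)·611/389 = 2.8078082 × 10^7.
C: 10161²·(1 − 874/10161)·1280/874 = 1.3820076 × 10^8.
A: 6538²·(1 − 614/6538)·489.2/614 = 3.085873 × 10^7.
E: 6666²·(1 − 963/6666)·638.3/963 = 2.5198068 × 10^7.
Sum = 2.2233564 × 10^8.
SE = √(2.2233564 × 10^8) = 14910.9.

14910.9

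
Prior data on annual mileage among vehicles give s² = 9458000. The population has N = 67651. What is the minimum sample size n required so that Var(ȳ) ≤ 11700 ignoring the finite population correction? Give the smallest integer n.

809

Without fpc, n₀ = s²/D = 9458000/11700 = 808.3761.
Rounding up, n = 809.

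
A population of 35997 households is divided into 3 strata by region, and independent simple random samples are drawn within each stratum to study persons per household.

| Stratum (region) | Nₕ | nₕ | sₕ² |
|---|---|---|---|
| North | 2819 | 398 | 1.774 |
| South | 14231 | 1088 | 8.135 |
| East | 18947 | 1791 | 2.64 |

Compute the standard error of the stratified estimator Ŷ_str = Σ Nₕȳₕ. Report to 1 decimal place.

1381.3

Var(Ŷ_str) = Σₕ Nₕ²(1 − fₕ)sₕ²/nₕ.
North: 2819²·(1 − 398/2819)·1.774/398 = 30420.084.
South: 14231²·(1 − 1088/14231)·8.135/1088 = 1.3984875 × 10^6.
East: 18947²·(1 − 1791/18947)·2.64/1791 = 479142.65.
Sum = 1.9080502 × 10^6.
SE = √(1.9080502 × 10^6) = 1381.3.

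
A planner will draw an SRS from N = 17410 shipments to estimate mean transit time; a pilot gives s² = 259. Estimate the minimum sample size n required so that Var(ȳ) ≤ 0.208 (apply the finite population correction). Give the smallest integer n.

1163

Without fpc, n₀ = s²/D = 259/0.208 = 1245.1923.
With fpc, (1 − n/N)·s²/n ≤ D requires n ≥ n₀/(1 + n₀/N) = 1245.1923/(1 + 1245.1923/17410) = 1162.0785.
Rounding up, n = 1163.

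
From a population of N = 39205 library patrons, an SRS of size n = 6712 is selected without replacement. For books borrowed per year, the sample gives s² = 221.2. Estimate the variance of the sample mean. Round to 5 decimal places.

0.02731

Under SRS without replacement, Var(ȳ) = (1 − f)·s²/n with f = n/N = 6712/39205 = 0.17120265.
Var(ȳ) = (1 − 0.17120265)·221.2/6712 = 0.82879735·0.0329559 = 0.027313762.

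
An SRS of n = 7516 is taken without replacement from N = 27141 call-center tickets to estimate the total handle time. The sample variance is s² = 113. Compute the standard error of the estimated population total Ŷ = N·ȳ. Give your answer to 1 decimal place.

2829.9

Var(Ŷ) = N²·Var(ȳ) = N²·(1 − n/N)·s²/n.
f = 7516/27141 = 0.27692421; Var(ȳ) = 0.72307579·113/7516 = 0.01087115.
Var(Ŷ) = 27141² · 0.01087115 = 8.0080574 × 10^6.
SE(Ŷ) = √(8.0080574 × 10^6) = 2829.9.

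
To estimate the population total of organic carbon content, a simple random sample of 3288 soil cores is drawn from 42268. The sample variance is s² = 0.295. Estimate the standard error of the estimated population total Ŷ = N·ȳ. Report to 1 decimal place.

384.5

Var(Ŷ) = N²·Var(ȳ) = N²·(1 − n/N)·s²/n.
f = 3288/42268 = 0.07778934; Var(ȳ) = 0.92221066·0.295/3288 = 8.274092 × 10^-5.
Var(Ŷ) = 42268² · (8.274092 × 10^-5) = 147823.59.
SE(Ŷ) = √(147823.59) = 384.5.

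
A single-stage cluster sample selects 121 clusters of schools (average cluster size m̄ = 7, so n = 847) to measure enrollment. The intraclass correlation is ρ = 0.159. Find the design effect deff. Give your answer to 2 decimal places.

deff = 1 + (7 − 1)·0.159 = 1 + 0.954 = 1.954.

1.95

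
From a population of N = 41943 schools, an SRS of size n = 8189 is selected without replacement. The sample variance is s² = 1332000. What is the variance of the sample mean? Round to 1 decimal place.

130.9

Under SRS without replacement, Var(ȳ) = (1 − f)·s²/n with f = n/N = 8189/41943 = 0.19524116.
Var(ȳ) = (1 − 0.19524116)·1332000/8189 = 0.80475884·162.65722 = 130.89984.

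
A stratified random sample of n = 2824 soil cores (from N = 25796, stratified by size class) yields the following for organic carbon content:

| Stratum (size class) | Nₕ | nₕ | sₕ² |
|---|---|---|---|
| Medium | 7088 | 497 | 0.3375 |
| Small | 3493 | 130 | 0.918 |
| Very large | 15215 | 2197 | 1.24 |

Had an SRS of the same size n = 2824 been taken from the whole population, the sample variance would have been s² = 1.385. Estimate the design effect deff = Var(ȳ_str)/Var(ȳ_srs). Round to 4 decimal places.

Var(ȳ_str) = Σ Wₕ²(1−fₕ)sₕ²/nₕ with Wₕ = Nₕ/25796:
  Medium: (7088/25796)²·(1−497/7088)·0.3375/497 = 4.7674667 × 10^-5
  Small: (3493/25796)²·(1−130/3493)·0.918/130 = 1.2465797 × 10^-4
  Very large: (15215/25796)²·(1−2197/15215)·1.24/2197 = 1.6799761 × 10^-4
  → Var(ȳ_str) = 3.4033025 × 10^-4.
Var(ȳ_srs) = (1 − 2824/25796)·1.385/2824 = 4.367486 × 10^-4.
deff = (3.4033025 × 10^-4) / (4.367486 × 10^-4) = 0.7792.

0.7792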